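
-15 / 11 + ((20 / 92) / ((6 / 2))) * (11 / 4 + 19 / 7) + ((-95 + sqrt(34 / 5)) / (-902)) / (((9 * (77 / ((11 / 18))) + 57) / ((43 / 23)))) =-334679315 / 345918804 - 43 * sqrt(170) / 123542430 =-0.97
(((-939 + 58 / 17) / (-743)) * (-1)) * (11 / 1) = -174955 / 12631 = -13.85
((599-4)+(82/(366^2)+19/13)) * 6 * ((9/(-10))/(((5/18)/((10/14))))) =-8282.30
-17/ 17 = -1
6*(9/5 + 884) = 26574/5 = 5314.80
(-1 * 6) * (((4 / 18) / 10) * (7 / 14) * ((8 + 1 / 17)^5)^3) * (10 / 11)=-224821842660777948565191556943986 / 94459960699823921169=-2380075547302.20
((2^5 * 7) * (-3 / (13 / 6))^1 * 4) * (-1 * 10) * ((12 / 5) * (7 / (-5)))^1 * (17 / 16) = -2878848 / 65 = -44289.97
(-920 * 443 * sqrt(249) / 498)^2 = 41526288400 / 249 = 166772242.57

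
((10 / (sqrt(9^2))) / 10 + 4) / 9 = 37 / 81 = 0.46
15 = 15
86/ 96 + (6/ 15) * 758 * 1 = 72983/ 240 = 304.10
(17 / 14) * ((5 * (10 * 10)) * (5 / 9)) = 21250 / 63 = 337.30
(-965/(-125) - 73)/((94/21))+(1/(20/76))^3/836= -3752953/258500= -14.52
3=3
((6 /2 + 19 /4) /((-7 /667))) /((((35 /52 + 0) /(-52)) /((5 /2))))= 6988826 /49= 142629.10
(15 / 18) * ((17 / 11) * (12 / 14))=1.10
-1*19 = -19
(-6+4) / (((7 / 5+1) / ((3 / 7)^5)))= -405 / 33614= -0.01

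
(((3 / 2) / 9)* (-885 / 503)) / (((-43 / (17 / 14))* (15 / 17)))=17051 / 1816836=0.01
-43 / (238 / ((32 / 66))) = -344 / 3927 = -0.09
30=30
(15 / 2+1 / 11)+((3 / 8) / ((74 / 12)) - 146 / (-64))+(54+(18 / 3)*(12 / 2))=1301527 / 13024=99.93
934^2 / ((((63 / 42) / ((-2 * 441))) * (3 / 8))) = -1367854208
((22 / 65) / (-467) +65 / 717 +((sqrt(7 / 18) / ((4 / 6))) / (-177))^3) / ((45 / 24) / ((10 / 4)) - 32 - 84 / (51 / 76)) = -133096468 / 231509358795 +119 * sqrt(14) / 471877147368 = -0.00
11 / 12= 0.92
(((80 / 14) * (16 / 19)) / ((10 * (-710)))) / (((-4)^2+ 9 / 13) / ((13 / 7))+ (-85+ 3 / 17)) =91936 / 10286968125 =0.00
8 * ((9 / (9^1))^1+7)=64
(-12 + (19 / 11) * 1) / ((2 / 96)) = -5424 / 11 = -493.09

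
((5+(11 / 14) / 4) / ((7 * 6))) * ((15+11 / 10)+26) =40837 / 7840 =5.21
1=1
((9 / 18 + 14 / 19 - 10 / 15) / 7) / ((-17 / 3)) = -0.01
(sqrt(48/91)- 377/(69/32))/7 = -12064/483 +4 * sqrt(273)/637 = -24.87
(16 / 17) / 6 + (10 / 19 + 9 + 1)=10352 / 969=10.68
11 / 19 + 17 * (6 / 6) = 334 / 19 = 17.58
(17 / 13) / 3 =17 / 39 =0.44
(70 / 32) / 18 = 0.12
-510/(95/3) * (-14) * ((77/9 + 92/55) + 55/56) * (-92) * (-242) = 5346194612/95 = 56275732.76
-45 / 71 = -0.63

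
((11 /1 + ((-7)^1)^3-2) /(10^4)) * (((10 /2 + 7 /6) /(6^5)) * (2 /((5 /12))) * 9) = -6179 /5400000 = -0.00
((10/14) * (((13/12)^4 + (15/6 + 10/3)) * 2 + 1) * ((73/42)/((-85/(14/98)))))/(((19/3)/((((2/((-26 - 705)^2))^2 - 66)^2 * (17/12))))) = -1036354510324140776770715039392057/33054681402365949784200211934976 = -31.35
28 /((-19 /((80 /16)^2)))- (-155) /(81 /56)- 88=-27212 /1539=-17.68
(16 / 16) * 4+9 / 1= 13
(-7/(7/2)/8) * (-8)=2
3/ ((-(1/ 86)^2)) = -22188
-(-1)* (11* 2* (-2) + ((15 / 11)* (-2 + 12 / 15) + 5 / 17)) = -8479 / 187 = -45.34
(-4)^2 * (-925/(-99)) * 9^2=133200/11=12109.09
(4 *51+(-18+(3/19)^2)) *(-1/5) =-13431/361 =-37.20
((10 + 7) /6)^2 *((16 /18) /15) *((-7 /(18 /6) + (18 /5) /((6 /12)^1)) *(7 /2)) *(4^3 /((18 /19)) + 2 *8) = 111054608 /164025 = 677.06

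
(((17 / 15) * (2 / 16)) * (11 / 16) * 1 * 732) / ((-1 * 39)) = -11407 / 6240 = -1.83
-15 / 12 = -5 / 4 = -1.25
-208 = -208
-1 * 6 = -6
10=10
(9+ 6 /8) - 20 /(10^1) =31 /4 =7.75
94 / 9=10.44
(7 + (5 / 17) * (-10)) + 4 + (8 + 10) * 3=1055 / 17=62.06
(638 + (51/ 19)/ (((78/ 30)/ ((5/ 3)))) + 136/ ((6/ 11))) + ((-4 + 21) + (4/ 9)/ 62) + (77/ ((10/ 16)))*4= 1398.86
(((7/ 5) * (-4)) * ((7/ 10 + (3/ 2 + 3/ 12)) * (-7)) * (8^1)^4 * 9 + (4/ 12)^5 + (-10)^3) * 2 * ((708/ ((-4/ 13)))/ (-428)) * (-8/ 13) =-5074464395372/ 216675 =-23419704.14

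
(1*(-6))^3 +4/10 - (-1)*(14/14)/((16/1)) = -215.54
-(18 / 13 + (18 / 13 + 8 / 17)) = -716 / 221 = -3.24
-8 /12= -2 /3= -0.67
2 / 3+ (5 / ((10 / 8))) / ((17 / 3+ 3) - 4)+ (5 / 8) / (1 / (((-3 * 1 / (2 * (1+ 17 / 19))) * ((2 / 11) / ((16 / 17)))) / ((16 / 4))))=709591 / 473088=1.50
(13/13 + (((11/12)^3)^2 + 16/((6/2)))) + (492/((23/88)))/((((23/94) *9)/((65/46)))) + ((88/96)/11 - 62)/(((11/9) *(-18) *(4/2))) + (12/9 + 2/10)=2433323806309673/1998175703040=1217.77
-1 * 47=-47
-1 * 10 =-10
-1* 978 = -978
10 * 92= 920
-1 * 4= -4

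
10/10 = 1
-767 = -767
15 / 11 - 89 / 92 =401 / 1012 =0.40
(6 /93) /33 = 2 /1023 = 0.00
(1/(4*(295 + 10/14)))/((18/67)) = 469/149040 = 0.00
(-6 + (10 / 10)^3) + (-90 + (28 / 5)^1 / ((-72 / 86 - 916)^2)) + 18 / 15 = -26033715399 / 277544960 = -93.80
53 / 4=13.25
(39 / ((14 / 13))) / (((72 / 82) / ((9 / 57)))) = 6.51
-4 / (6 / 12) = -8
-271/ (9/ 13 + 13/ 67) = -236041/ 772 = -305.75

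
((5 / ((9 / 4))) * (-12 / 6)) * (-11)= 440 / 9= 48.89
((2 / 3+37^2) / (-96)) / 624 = -4109 / 179712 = -0.02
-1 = -1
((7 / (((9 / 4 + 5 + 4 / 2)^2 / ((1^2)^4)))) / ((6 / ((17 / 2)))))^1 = 476 / 4107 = 0.12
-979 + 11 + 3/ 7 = -6773/ 7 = -967.57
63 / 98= 9 / 14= 0.64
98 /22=49 /11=4.45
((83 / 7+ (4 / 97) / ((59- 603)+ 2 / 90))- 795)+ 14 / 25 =-46455355468 / 59361575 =-782.58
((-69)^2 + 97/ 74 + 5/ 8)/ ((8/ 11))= 15508119/ 2368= 6549.04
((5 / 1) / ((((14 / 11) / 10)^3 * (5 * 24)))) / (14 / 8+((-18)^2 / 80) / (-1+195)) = 80691875 / 7070259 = 11.41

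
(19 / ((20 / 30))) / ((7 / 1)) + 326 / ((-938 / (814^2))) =-216002477 / 938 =-230279.83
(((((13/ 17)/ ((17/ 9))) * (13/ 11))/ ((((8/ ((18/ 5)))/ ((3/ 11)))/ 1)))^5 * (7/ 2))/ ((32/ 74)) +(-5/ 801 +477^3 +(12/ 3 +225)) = 465483821965530304735494620314273543268113/ 4288925851746963647920645017600000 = 108531561.99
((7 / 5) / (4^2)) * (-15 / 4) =-0.33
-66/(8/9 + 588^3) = -27/83167148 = -0.00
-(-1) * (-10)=-10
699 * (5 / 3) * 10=11650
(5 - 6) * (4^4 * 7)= -1792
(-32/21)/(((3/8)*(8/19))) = -608/63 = -9.65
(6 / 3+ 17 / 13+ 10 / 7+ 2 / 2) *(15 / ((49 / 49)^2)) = 7830 / 91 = 86.04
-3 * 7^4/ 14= -1029/ 2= -514.50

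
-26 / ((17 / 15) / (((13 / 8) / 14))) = -2535 / 952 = -2.66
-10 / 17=-0.59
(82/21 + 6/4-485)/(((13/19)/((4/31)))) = -765434/8463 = -90.44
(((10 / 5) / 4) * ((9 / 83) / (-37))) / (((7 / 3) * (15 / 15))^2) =-81 / 300958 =-0.00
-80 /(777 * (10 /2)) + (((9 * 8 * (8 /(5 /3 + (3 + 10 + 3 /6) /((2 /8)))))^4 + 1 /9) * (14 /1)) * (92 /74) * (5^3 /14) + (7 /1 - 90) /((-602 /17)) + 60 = 277780145206715133595 /155921717285586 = 1781535.95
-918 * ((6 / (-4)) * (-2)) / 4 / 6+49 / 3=-1181 / 12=-98.42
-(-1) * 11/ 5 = 11/ 5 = 2.20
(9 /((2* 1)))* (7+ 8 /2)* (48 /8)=297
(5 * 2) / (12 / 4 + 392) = 2 / 79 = 0.03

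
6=6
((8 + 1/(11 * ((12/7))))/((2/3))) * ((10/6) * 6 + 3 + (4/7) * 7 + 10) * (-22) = -28701/4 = -7175.25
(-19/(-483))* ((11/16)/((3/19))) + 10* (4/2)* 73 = 33852611/23184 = 1460.17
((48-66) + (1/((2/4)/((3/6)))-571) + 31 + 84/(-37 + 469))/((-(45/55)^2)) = 2425445/2916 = 831.77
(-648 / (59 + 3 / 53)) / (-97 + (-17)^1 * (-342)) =-17172 / 8947105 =-0.00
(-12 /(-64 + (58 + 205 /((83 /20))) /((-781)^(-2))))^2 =248004 /7390750732423177441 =0.00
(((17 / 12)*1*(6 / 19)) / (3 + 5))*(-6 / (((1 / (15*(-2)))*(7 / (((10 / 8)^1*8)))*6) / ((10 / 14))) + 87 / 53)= 1423971 / 789488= 1.80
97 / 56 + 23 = 1385 / 56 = 24.73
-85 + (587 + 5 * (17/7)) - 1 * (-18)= 3725/7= 532.14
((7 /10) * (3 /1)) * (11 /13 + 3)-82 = -961 /13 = -73.92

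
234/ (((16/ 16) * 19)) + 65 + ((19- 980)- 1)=-16809/ 19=-884.68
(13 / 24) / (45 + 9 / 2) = 13 / 1188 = 0.01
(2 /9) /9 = 2 /81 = 0.02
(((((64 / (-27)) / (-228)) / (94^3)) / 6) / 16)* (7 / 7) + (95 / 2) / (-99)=-40478511229 / 84365739216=-0.48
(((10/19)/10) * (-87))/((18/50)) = -725/57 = -12.72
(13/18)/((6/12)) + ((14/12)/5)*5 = 47/18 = 2.61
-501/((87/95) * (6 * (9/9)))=-15865/174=-91.18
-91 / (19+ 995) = -7 / 78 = -0.09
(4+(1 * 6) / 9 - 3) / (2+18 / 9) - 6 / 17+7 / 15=541 / 1020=0.53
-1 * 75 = -75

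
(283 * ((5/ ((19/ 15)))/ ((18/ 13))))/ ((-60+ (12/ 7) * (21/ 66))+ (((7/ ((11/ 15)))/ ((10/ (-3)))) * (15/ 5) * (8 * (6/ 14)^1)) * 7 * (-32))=0.12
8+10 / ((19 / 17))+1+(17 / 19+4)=434 / 19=22.84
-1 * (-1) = 1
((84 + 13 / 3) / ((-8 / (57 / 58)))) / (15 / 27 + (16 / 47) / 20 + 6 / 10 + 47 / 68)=-36206685 / 6218644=-5.82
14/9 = 1.56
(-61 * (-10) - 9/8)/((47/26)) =63323/188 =336.82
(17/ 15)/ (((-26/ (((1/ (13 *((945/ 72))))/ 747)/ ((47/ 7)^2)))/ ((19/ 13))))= -9044/ 815697051975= -0.00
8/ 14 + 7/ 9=85/ 63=1.35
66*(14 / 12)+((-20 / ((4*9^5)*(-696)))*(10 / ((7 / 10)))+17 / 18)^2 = 100728511313060878 / 1293182085427281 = 77.89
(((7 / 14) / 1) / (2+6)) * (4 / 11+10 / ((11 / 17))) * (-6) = -261 / 44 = -5.93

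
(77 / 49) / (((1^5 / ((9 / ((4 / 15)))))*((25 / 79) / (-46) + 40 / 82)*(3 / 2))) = 2458401 / 33439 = 73.52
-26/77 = -0.34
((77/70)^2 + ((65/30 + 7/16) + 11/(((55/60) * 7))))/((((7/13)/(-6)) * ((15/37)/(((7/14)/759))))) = -22337159/223146000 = -0.10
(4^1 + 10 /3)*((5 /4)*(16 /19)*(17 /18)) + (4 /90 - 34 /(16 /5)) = -67513 /20520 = -3.29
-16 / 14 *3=-24 / 7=-3.43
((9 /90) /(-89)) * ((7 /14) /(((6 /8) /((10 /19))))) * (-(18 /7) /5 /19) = 12 /1124515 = 0.00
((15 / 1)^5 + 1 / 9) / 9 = 6834376 / 81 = 84375.01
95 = 95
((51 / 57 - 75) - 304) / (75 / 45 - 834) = 21552 / 47443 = 0.45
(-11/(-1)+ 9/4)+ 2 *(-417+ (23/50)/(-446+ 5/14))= -512067213/623900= -820.75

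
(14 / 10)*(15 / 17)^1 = 1.24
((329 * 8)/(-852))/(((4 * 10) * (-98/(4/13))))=47/193830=0.00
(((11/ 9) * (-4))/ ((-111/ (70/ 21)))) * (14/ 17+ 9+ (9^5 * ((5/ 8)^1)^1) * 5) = 1380343855/ 50949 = 27092.66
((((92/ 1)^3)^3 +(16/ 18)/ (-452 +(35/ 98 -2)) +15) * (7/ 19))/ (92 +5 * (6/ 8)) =39772189378668222253652/ 21891897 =1816753905733624.74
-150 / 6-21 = -46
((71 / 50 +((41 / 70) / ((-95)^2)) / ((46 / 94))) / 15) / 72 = 3439147 / 2615445000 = 0.00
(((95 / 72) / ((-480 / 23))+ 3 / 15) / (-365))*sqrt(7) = -0.00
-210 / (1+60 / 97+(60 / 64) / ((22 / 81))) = -41.42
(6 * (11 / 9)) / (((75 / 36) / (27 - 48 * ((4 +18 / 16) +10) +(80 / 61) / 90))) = -33769384 / 13725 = -2460.43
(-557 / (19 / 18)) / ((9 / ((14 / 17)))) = -15596 / 323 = -48.28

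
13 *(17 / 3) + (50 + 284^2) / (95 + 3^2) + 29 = 137075 / 156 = 878.69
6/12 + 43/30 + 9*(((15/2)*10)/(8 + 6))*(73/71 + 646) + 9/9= 465176111/14910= 31198.93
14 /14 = 1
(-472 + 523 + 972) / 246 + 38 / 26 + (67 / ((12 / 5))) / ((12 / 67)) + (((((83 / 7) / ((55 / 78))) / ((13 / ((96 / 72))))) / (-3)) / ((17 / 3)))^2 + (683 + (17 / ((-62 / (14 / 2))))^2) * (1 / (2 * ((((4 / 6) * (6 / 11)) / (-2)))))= -2728130553472847869 / 1579801038215400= -1726.88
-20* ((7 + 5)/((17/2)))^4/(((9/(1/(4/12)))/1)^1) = -2211840/83521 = -26.48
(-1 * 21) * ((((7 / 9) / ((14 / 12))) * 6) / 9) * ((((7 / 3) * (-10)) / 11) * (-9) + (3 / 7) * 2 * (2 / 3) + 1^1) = -6364 / 33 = -192.85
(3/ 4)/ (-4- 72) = -0.01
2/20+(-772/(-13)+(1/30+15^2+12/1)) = 57821/195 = 296.52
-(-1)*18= 18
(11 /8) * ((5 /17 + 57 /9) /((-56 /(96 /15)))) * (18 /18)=-1859 /1785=-1.04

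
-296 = -296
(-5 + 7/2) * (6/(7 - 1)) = -3/2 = -1.50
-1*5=-5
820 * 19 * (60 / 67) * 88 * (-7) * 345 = -198663696000 / 67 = -2965129791.04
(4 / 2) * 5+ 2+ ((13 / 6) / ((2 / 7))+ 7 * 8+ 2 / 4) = 913 / 12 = 76.08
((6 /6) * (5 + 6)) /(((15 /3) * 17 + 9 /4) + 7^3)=0.03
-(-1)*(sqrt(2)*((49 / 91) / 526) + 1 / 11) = 7*sqrt(2) / 6838 + 1 / 11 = 0.09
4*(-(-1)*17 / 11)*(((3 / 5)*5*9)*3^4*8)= 1189728 / 11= 108157.09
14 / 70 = 1 / 5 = 0.20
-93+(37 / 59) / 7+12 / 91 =-498128 / 5369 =-92.78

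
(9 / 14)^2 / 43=81 / 8428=0.01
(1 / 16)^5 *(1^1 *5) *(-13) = -65 / 1048576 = -0.00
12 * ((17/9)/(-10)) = -2.27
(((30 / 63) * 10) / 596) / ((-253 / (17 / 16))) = -425 / 12666192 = -0.00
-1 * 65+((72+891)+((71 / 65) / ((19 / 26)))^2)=8124614 / 9025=900.23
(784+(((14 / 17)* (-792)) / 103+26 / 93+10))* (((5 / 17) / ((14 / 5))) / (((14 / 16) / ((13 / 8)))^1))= 20850648650 / 135648219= 153.71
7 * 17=119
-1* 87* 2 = -174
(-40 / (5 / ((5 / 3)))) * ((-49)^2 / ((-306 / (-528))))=-8451520 / 153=-55238.69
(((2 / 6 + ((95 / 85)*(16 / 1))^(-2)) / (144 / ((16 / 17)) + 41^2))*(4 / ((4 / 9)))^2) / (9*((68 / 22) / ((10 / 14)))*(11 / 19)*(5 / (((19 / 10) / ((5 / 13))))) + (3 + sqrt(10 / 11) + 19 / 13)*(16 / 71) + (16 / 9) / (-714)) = 14968572809775066629433 / 23996213565958037044946944 - 16089477290778779433*sqrt(110) / 29995266957447546306183680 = 0.00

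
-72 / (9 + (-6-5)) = 36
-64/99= -0.65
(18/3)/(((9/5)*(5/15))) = 10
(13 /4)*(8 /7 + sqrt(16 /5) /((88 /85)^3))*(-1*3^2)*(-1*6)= 1404 /7 + 43111575*sqrt(5) /340736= 483.49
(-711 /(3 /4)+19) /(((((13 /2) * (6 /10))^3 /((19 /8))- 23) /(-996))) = 1098774750 /2347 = 468161.38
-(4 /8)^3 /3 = -1 /24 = -0.04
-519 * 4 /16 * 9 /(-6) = 1557 /8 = 194.62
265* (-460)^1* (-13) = 1584700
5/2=2.50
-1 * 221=-221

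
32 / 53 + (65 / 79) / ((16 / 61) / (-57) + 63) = 113139749 / 183419909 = 0.62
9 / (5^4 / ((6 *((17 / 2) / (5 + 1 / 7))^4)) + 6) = 601601763 / 1334187842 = 0.45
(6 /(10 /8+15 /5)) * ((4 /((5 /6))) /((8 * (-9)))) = -8 /85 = -0.09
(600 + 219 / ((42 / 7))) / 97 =1273 / 194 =6.56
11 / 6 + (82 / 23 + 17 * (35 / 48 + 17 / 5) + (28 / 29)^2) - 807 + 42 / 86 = -145719434557 / 199619760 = -729.99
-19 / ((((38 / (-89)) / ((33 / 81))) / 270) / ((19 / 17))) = 93005 / 17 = 5470.88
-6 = -6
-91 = -91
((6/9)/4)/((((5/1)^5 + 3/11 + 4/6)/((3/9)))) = 11/618936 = 0.00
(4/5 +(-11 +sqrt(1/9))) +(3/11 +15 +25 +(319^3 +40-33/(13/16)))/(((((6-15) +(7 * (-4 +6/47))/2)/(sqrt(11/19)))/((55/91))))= -54543937194 * sqrt(209)/1191281-148/15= -661929.73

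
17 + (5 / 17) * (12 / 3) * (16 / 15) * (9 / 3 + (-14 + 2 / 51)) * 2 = -27335 / 2601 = -10.51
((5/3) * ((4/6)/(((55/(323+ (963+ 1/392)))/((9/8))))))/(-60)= -504113/1034880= -0.49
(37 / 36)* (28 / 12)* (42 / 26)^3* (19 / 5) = 1687903 / 43940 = 38.41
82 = 82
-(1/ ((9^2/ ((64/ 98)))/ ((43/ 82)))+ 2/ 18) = -18769/ 162729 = -0.12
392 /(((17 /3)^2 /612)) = 127008 /17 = 7471.06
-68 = -68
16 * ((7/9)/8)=14/9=1.56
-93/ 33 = -2.82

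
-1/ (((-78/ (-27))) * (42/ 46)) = -69/ 182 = -0.38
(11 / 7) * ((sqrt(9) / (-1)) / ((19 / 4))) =-132 / 133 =-0.99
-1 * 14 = -14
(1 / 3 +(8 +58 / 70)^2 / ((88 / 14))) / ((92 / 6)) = 294143 / 354200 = 0.83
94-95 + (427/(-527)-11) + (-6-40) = -58.81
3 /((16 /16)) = 3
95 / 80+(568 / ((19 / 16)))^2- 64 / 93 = 122896783295 / 537168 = 228786.49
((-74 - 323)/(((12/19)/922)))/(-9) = 3477323/54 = 64394.87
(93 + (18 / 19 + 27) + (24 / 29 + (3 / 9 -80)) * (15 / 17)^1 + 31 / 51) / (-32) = -91313 / 56202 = -1.62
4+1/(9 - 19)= 39/10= 3.90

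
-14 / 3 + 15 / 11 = -109 / 33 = -3.30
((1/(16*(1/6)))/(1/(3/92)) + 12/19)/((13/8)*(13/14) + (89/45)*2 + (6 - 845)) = -0.00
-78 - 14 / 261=-20372 / 261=-78.05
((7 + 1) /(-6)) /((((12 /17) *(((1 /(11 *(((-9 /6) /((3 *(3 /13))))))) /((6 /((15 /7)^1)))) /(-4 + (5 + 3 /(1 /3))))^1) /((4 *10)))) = 1361360 /27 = 50420.74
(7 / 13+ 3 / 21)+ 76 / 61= 10698 / 5551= 1.93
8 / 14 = 4 / 7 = 0.57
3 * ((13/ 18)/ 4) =13/ 24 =0.54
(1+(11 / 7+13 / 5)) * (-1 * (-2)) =10.34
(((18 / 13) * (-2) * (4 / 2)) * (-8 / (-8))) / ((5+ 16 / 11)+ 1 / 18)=-14256 / 16757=-0.85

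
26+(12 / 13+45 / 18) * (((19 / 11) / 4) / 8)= 239643 / 9152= 26.18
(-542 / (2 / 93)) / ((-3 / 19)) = 159619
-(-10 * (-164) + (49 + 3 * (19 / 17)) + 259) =-33173 / 17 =-1951.35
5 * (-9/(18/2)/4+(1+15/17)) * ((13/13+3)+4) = 1110/17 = 65.29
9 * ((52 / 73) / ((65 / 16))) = 576 / 365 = 1.58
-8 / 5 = -1.60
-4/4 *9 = -9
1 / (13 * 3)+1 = 40 / 39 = 1.03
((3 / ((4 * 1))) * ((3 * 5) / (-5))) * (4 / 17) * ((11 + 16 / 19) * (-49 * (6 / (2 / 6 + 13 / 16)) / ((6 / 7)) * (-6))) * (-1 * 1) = 40007520 / 3553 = 11260.21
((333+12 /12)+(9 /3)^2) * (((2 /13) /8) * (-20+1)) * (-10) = 32585 /26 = 1253.27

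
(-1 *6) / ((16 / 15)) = -45 / 8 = -5.62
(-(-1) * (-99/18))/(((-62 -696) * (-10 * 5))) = -11/75800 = -0.00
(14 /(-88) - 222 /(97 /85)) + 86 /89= -73588303 /379852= -193.73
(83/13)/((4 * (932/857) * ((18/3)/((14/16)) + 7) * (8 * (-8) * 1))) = -497917/300864512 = -0.00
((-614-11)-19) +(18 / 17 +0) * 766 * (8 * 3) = 319964 / 17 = 18821.41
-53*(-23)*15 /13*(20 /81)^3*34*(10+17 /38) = 7520.94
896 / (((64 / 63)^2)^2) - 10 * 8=99784967 / 131072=761.30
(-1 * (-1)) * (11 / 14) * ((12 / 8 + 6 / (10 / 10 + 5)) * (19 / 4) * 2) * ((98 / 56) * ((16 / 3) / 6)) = 1045 / 36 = 29.03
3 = 3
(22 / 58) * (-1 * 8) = -88 / 29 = -3.03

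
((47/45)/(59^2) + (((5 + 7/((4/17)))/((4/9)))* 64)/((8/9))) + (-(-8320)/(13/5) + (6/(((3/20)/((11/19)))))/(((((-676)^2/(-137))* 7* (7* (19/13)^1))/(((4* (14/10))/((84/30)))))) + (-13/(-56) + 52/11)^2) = 8854.10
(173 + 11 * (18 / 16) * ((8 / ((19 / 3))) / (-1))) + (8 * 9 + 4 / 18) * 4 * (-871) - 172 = -43029902 / 171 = -251636.85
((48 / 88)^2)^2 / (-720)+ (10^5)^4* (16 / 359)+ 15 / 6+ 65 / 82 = 4456824512534818944.80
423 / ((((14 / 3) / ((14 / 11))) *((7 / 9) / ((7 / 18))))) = 1269 / 22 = 57.68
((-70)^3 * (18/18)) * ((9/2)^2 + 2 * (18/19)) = -144317250/19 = -7595644.74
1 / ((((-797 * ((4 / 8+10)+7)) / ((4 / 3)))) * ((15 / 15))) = -8 / 83685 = -0.00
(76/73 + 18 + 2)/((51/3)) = 1536/1241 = 1.24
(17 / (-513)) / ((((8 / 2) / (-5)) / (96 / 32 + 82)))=7225 / 2052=3.52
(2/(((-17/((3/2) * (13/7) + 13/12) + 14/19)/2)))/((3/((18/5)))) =-14820/11291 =-1.31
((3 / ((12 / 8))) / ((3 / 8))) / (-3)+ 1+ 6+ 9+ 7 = 191 / 9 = 21.22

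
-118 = -118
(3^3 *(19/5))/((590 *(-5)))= -0.03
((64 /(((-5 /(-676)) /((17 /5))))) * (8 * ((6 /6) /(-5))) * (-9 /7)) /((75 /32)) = 25821.93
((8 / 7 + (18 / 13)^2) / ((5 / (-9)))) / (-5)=6516 / 5915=1.10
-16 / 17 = -0.94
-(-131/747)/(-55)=-131/41085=-0.00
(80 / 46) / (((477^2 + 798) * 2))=20 / 5251521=0.00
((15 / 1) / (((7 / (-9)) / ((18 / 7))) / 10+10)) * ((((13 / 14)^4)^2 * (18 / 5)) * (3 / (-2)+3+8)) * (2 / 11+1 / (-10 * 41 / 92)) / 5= -101688175949139 / 419913927289010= -0.24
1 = 1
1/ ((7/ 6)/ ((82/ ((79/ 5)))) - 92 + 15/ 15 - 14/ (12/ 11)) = -820/ 84959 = -0.01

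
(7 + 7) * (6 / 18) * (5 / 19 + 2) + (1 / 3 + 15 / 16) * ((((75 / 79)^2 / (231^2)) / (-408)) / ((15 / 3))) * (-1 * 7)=20773718052587 / 1966946712192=10.56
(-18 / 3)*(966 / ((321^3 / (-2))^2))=-2576 / 121559158499769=-0.00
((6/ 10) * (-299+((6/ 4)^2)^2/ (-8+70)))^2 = 791354355561/ 24601600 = 32166.78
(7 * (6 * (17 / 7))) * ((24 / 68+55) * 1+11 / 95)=537492 / 95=5657.81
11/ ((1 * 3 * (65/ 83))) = 913/ 195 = 4.68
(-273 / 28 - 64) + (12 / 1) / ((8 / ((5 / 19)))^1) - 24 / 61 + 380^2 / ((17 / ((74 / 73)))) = 49114144941 / 5753276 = 8536.73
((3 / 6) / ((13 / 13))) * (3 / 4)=3 / 8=0.38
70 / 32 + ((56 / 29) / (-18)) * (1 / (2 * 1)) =2.13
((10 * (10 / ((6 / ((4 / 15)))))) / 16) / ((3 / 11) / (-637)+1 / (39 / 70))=35035 / 226326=0.15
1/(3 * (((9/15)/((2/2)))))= 5/9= 0.56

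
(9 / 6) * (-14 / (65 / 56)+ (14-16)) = -1371 / 65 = -21.09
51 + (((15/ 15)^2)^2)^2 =52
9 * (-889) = -8001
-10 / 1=-10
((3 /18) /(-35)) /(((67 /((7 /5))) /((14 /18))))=-7 /90450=-0.00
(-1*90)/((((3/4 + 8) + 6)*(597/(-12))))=1440/11741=0.12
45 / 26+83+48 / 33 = 24649 / 286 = 86.19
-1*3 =-3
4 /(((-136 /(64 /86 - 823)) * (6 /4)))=35357 /2193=16.12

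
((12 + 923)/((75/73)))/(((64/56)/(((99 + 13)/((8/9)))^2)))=126421911/10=12642191.10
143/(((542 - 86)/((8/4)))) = 143/228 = 0.63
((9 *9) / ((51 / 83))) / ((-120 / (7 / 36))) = -581 / 2720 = -0.21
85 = 85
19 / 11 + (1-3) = -3 / 11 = -0.27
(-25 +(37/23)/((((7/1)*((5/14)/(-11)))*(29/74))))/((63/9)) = -143611/23345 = -6.15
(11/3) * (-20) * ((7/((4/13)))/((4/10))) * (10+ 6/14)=-260975/6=-43495.83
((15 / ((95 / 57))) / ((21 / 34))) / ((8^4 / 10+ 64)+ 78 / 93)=7905 / 257383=0.03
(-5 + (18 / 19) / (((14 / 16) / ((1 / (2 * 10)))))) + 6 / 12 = -5913 / 1330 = -4.45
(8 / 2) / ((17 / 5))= 1.18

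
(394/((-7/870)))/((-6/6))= 342780/7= 48968.57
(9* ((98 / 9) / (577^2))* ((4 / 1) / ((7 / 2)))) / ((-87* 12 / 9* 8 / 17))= -119 / 19309882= -0.00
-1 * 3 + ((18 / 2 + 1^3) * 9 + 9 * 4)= 123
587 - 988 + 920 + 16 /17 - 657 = -2330 /17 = -137.06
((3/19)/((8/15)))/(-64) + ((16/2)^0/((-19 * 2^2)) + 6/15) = 18591/48640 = 0.38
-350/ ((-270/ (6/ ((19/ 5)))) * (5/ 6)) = 140/ 57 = 2.46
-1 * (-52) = 52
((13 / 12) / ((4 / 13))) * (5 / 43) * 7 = 5915 / 2064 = 2.87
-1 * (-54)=54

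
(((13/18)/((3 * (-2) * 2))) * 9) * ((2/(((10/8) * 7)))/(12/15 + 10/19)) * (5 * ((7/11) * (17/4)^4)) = -96.90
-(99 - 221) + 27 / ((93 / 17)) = 3935 / 31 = 126.94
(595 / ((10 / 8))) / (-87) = -476 / 87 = -5.47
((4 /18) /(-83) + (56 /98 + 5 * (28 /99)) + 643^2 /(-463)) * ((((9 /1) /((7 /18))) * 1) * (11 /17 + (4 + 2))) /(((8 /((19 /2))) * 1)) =-26970777457551 /165705848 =-162762.98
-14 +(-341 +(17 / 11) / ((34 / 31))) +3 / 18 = -11663 / 33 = -353.42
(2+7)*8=72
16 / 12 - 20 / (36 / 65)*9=-971 / 3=-323.67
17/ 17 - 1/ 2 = 1/ 2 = 0.50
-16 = -16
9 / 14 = 0.64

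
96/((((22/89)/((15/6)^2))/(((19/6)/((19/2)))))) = 8900/11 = 809.09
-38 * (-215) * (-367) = -2998390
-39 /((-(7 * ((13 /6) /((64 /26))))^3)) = 0.17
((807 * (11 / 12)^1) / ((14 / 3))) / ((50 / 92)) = 204171 / 700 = 291.67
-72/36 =-2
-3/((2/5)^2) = -75/4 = -18.75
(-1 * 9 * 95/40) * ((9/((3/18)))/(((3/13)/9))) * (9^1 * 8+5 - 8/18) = -13784823/4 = -3446205.75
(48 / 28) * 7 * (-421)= -5052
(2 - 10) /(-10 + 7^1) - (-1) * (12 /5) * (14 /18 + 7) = 64 /3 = 21.33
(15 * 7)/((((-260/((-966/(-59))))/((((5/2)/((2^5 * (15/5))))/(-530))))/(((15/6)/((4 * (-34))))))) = -16905/2830610432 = -0.00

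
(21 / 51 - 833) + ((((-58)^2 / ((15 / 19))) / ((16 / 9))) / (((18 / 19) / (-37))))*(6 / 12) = -47637.74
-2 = -2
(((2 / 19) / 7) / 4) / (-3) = -0.00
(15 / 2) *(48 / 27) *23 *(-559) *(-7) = 3599960 / 3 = 1199986.67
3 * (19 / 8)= 57 / 8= 7.12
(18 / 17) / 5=18 / 85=0.21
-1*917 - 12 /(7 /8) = -6515 /7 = -930.71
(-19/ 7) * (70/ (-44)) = 95/ 22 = 4.32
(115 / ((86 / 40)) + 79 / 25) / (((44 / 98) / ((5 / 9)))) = 994651 / 14190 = 70.10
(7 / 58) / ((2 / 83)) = 581 / 116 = 5.01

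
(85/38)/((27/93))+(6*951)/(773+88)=1406729/98154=14.33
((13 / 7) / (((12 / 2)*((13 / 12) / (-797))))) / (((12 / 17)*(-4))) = 13549 / 168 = 80.65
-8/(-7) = 8/7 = 1.14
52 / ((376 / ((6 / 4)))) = 39 / 188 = 0.21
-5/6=-0.83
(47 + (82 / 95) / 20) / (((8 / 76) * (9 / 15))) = 14897 / 20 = 744.85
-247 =-247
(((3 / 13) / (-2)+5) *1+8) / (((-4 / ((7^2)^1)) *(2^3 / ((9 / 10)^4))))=-21539763 / 1664000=-12.94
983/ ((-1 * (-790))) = 983/ 790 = 1.24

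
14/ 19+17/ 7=421/ 133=3.17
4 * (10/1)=40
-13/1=-13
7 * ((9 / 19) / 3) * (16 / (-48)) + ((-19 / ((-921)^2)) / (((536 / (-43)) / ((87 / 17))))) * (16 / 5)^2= -56344140431 / 152973195675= -0.37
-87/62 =-1.40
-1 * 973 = -973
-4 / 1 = -4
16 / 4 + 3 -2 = 5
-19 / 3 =-6.33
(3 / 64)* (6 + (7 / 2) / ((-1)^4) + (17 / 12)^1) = 131 / 256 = 0.51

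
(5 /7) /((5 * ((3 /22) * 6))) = 11 /63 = 0.17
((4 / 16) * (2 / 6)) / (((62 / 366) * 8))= 61 / 992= 0.06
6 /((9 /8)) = 16 /3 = 5.33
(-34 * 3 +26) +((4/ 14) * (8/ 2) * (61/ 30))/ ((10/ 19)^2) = -177479/ 2625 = -67.61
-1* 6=-6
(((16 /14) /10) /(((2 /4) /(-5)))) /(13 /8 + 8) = -64 /539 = -0.12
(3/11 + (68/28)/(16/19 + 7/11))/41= 45572/975513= 0.05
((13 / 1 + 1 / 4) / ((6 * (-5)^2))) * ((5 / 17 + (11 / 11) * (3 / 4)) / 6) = 3763 / 244800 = 0.02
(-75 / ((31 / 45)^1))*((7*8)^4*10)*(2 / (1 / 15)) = -321207329032.26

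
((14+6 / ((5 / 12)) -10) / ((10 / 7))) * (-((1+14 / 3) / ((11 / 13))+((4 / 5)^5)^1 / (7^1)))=-86.86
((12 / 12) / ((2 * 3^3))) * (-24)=-4 / 9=-0.44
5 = 5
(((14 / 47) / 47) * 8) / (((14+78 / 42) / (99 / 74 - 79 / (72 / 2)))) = -223636 / 81651267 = -0.00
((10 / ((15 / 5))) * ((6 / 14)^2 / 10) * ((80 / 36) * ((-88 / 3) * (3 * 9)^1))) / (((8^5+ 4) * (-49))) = 440 / 6557131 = 0.00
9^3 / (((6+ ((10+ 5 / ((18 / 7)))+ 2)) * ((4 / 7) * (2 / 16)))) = 183708 / 359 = 511.72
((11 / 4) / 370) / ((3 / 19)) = 209 / 4440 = 0.05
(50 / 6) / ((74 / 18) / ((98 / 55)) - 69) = -7350 / 58823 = -0.12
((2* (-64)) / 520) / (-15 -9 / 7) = 56 / 3705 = 0.02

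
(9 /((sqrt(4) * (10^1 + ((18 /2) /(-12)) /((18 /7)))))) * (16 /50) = 0.15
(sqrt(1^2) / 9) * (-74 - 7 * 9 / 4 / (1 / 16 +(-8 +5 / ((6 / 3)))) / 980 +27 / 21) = -73802 / 9135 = -8.08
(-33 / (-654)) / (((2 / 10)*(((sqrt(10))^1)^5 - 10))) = 0.00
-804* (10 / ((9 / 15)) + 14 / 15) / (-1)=70752 / 5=14150.40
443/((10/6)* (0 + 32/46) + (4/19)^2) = 11034687/29984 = 368.02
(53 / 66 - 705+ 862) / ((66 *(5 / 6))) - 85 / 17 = -1547 / 726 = -2.13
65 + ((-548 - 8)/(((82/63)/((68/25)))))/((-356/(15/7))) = 1313527/18245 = 71.99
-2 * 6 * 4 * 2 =-96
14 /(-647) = -14 /647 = -0.02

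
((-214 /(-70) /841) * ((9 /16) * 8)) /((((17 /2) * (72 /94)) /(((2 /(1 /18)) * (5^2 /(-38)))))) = -226305 /3803002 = -0.06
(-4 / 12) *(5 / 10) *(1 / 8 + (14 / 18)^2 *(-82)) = 8.25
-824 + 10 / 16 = -6587 / 8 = -823.38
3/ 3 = 1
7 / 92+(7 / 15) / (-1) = -539 / 1380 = -0.39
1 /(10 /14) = 7 /5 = 1.40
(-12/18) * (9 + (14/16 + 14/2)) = -45/4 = -11.25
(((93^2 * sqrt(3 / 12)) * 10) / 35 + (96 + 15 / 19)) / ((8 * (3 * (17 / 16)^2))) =1890176 / 38437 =49.18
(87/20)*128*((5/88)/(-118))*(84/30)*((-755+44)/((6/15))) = 865998/649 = 1334.36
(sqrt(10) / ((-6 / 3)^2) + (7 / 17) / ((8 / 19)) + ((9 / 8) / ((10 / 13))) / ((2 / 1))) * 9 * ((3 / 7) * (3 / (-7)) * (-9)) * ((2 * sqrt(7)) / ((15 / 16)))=1944 * sqrt(70) / 245 + 1129707 * sqrt(7) / 20825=209.91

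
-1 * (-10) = 10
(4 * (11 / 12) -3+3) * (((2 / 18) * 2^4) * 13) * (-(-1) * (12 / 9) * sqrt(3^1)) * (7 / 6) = 32032 * sqrt(3) / 243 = 228.32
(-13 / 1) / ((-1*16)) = 13 / 16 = 0.81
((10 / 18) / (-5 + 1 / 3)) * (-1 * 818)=2045 / 21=97.38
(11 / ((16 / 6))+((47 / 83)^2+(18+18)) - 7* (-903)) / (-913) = -350591993 / 50317256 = -6.97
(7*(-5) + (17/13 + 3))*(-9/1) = 3591/13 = 276.23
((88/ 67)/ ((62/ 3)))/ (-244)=-33/ 126697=-0.00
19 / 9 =2.11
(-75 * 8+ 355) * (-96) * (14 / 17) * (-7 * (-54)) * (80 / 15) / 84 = 7902720 / 17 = 464865.88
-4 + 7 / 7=-3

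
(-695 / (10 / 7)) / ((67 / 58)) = -28217 / 67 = -421.15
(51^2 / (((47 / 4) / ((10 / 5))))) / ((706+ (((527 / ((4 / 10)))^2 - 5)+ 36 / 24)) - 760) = 83232 / 326320765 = 0.00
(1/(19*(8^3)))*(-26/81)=-13/393984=-0.00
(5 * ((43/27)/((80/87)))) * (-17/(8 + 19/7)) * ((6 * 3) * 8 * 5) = -148393/15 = -9892.87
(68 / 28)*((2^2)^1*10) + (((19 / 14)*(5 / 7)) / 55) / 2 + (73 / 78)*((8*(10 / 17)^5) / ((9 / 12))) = 35047834601471 / 358161767964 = 97.85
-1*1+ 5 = 4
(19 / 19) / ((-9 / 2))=-2 / 9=-0.22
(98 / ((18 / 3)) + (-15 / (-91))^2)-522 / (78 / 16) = -2253668 / 24843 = -90.72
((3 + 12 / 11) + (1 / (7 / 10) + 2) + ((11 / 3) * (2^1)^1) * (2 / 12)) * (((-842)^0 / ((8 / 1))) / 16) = 3029 / 44352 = 0.07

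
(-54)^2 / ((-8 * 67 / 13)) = -70.72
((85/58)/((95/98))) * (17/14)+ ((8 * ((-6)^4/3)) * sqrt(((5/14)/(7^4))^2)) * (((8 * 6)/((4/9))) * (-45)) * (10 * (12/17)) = -5552232486463/314862338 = -17633.84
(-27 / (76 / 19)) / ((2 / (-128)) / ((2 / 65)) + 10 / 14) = -6048 / 185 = -32.69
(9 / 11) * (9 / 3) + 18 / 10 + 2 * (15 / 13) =4692 / 715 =6.56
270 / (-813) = -90 / 271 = -0.33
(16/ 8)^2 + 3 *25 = 79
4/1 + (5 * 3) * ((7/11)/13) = 677/143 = 4.73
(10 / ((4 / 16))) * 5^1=200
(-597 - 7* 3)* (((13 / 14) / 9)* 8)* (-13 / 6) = 69628 / 63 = 1105.21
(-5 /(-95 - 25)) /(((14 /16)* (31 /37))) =37 /651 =0.06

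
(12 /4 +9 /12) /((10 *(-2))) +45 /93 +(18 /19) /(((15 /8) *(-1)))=-9843 /47120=-0.21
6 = 6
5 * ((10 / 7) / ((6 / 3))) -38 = -241 / 7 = -34.43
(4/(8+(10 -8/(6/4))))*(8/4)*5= 60/19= 3.16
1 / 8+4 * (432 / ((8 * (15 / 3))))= 1733 / 40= 43.32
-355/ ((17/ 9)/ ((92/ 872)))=-73485/ 3706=-19.83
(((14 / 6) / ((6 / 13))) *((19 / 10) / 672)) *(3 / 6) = 247 / 34560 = 0.01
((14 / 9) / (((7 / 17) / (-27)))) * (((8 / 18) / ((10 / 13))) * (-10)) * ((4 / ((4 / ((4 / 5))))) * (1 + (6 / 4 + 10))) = 17680 / 3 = 5893.33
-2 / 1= -2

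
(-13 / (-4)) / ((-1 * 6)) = -13 / 24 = -0.54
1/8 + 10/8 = 11/8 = 1.38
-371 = -371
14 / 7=2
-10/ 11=-0.91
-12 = -12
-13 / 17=-0.76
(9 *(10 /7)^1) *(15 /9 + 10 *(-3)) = -2550 /7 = -364.29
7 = 7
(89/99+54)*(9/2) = 5435/22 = 247.05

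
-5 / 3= -1.67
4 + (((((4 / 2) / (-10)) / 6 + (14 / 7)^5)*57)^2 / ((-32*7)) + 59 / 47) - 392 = -15208.39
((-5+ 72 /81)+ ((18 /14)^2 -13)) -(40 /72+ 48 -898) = 122596 /147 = 833.99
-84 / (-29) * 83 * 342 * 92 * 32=7019744256 / 29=242060146.76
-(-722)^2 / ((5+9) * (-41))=260642 / 287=908.16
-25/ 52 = -0.48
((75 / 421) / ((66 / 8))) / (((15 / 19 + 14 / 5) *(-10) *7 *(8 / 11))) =-475 / 4019708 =-0.00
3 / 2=1.50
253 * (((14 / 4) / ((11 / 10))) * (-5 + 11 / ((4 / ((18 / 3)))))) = 18515 / 2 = 9257.50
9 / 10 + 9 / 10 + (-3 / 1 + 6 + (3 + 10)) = 89 / 5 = 17.80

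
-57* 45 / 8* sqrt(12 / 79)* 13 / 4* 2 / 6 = -11115* sqrt(237) / 1264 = -135.37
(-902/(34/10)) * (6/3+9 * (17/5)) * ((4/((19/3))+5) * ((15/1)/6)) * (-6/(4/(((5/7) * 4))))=1179883650/2261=521841.51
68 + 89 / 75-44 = 1889 / 75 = 25.19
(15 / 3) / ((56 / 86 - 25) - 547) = -215 / 24568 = -0.01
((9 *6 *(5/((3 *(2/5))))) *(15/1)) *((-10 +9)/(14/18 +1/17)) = -516375/128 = -4034.18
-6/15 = -2/5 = -0.40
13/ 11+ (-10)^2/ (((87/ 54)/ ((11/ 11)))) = 20177/ 319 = 63.25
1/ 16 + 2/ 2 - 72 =-1135/ 16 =-70.94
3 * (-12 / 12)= -3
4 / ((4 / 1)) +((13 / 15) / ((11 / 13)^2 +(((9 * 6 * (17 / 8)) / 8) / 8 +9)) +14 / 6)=8486194 / 2489615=3.41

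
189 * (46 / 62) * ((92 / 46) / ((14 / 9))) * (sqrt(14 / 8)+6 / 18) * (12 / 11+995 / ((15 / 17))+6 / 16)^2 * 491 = 9031285373987997 / 240064+27093856121963991 * sqrt(7) / 480128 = 186921354523.08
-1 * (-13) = 13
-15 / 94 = -0.16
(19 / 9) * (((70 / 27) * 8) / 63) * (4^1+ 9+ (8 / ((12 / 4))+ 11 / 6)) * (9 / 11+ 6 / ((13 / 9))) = 2101400 / 34749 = 60.47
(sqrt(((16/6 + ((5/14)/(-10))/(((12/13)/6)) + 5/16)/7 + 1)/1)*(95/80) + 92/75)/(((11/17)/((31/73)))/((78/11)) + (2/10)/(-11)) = 13866424/2223545 + 35796475*sqrt(393)/99614816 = 13.36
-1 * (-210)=210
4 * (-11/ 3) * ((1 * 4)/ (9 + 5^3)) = -88/ 201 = -0.44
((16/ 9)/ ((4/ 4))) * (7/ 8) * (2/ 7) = 4/ 9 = 0.44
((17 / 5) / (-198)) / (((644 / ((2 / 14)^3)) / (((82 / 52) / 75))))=-697 / 426432006000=-0.00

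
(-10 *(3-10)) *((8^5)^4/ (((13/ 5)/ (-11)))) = -4438747792736360857600/ 13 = -341442137902796989046.15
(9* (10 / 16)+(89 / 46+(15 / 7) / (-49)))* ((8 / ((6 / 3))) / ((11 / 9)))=388107 / 15778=24.60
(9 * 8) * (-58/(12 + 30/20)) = -928/3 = -309.33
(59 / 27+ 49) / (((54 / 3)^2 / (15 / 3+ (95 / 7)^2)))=29.89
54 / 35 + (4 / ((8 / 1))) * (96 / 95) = 1362 / 665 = 2.05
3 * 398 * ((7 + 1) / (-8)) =-1194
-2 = -2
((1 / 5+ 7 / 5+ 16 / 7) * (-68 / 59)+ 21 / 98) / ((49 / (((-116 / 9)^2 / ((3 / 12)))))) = -473947232 / 8195985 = -57.83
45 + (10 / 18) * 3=140 / 3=46.67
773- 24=749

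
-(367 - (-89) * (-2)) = -189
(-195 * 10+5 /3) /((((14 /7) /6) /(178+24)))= -1180690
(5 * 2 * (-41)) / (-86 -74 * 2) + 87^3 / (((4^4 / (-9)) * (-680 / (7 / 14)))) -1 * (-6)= 1009184779 / 40734720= 24.77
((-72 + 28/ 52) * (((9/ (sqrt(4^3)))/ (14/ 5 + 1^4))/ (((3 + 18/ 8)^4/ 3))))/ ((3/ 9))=-148640/ 593047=-0.25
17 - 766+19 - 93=-823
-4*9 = -36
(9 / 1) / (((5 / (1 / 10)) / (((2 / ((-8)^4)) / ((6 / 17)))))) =51 / 204800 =0.00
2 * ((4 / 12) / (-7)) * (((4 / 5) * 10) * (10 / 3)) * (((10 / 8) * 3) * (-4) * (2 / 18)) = 800 / 189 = 4.23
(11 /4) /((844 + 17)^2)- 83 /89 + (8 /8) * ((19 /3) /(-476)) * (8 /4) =-0.96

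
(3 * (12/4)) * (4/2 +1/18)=37/2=18.50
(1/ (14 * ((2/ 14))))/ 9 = 1/ 18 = 0.06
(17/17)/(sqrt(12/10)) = sqrt(30)/6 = 0.91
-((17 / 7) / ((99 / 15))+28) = -6553 / 231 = -28.37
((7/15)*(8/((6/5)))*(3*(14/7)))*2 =112/3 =37.33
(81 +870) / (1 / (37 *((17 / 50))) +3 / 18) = 3589074 / 929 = 3863.37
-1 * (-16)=16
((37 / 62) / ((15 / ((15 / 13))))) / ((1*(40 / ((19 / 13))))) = 703 / 419120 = 0.00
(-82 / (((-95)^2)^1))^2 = 6724 / 81450625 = 0.00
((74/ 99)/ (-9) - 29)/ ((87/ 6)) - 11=-336055/ 25839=-13.01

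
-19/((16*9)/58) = -551/72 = -7.65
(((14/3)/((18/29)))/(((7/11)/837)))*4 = 39556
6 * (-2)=-12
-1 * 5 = -5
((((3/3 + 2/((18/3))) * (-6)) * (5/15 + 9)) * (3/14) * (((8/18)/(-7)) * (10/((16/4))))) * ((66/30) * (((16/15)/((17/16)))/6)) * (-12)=-180224/16065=-11.22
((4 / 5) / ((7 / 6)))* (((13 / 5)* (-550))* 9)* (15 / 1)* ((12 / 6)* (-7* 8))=14826240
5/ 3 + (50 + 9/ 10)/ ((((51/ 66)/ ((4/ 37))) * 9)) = 69571/ 28305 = 2.46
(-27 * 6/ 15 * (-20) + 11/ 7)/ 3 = 72.52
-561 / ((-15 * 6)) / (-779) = -187 / 23370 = -0.01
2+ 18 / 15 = 16 / 5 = 3.20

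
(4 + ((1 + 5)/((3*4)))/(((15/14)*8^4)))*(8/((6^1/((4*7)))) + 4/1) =7618777/46080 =165.34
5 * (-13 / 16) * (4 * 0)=0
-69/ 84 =-23/ 28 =-0.82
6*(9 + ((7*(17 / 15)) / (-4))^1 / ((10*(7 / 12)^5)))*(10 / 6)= 727938 / 12005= 60.64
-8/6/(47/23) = -92/141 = -0.65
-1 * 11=-11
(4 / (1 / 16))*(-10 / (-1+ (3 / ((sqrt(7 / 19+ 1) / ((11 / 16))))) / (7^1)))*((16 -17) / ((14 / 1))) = -14909440 / 305453 -168960*sqrt(494) / 305453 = -61.11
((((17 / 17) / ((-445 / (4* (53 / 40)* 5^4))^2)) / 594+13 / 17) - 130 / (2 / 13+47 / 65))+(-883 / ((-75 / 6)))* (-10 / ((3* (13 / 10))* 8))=-13436756015857 / 79026422904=-170.03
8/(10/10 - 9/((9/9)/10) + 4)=-8/85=-0.09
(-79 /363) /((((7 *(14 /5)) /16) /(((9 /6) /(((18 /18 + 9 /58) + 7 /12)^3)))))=-13317564672 /262589629225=-0.05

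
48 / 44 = 12 / 11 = 1.09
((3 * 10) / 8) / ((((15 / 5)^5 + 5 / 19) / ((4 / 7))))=0.01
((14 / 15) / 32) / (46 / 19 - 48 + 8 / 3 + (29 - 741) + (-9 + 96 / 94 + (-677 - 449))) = -6251 / 404827120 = -0.00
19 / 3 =6.33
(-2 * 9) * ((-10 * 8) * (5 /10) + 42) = -36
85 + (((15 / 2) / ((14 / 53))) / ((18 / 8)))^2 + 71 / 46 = 4985971 / 20286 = 245.78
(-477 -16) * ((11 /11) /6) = -493 /6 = -82.17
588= 588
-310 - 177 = -487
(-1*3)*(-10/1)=30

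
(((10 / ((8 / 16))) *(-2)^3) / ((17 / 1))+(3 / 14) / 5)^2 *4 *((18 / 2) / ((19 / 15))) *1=3356105427 / 1345295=2494.70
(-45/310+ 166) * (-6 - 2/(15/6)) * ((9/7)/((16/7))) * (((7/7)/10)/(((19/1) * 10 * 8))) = -1573299/37696000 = -0.04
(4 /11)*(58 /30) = 116 /165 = 0.70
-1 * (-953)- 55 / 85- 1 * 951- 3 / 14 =271 / 238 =1.14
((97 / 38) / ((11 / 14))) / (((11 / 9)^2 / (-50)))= -108.74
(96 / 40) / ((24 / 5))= 0.50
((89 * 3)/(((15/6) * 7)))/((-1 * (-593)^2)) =-534/12307715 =-0.00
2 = 2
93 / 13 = 7.15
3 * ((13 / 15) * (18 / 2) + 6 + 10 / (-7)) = 1299 / 35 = 37.11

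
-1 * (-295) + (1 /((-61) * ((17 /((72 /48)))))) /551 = 337118327 /1142774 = 295.00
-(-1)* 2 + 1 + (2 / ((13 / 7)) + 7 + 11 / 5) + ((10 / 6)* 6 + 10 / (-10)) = 1448 / 65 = 22.28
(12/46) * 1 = 6/23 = 0.26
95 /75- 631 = -9446 /15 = -629.73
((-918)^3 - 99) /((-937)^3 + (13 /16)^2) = 66015635712 /70200059933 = 0.94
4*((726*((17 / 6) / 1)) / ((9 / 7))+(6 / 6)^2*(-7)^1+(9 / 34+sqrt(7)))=4*sqrt(7)+975010 / 153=6383.20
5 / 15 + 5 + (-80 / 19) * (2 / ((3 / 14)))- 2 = -2050 / 57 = -35.96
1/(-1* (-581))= 0.00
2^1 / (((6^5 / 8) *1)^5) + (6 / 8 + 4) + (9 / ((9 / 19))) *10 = 84484841824780417 / 433811768034816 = 194.75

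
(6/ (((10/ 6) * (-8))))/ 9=-0.05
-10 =-10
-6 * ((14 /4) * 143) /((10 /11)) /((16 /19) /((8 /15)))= -209209 /100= -2092.09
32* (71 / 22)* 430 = 488480 / 11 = 44407.27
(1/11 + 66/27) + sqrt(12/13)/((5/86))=251/99 + 172*sqrt(39)/65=19.06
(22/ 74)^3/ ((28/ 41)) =54571/ 1418284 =0.04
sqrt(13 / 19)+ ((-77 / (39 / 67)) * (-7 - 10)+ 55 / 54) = sqrt(247) / 19+ 1579369 / 702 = 2250.64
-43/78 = -0.55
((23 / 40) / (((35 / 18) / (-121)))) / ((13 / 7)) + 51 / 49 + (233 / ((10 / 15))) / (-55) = -17223663 / 700700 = -24.58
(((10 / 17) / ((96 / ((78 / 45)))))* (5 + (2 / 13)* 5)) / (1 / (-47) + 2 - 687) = -1175 / 13135968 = -0.00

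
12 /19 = 0.63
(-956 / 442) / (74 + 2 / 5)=-1195 / 41106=-0.03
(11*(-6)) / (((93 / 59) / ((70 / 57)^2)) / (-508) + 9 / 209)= -675275154400 / 419538129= -1609.57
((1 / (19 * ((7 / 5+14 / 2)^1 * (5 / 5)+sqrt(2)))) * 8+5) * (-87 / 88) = -7156185 / 1432904+2175 * sqrt(2) / 358226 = -4.99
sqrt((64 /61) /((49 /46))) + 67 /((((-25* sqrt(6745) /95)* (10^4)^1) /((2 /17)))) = 0.99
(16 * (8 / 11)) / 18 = 0.65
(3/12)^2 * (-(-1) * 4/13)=1/52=0.02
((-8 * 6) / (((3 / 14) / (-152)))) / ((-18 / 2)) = -3783.11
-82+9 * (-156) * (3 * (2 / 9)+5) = -8038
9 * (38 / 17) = 20.12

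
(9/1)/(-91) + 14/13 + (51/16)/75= 37147/36400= 1.02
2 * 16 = 32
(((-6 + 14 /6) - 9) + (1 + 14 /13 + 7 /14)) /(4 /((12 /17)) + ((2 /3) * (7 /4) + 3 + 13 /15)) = -3935 /4173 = -0.94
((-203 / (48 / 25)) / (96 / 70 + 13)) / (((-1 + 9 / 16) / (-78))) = -659750 / 503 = -1311.63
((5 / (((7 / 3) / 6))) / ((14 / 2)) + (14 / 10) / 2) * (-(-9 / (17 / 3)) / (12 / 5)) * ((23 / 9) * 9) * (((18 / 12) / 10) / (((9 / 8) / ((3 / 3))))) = 85767 / 16660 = 5.15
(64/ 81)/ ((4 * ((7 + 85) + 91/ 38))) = 608/ 290547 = 0.00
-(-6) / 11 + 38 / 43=676 / 473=1.43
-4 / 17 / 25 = -0.01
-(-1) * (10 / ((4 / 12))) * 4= 120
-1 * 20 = -20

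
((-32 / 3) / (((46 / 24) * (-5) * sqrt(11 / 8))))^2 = 131072 / 145475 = 0.90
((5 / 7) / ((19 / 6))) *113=3390 / 133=25.49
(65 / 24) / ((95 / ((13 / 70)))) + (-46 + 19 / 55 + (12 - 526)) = -39300809 / 70224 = -559.65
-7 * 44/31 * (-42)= 12936/31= 417.29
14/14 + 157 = 158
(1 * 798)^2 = 636804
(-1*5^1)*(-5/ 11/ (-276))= -25/ 3036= -0.01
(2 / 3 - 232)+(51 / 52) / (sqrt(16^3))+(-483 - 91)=-8040295 / 9984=-805.32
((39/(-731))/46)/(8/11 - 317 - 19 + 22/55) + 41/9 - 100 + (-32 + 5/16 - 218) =-7694941666763/22295652048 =-345.13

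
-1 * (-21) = 21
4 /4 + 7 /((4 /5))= 9.75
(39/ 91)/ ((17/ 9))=27/ 119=0.23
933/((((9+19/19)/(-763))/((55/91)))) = -1118667/26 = -43025.65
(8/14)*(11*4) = 25.14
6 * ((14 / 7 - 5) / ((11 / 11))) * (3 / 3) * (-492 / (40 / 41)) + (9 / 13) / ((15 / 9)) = 590058 / 65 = 9077.82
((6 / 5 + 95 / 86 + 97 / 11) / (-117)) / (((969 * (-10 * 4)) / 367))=26057 / 28947600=0.00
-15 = -15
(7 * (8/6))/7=4/3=1.33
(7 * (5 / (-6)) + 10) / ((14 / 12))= 25 / 7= 3.57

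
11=11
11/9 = 1.22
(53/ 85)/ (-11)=-53/ 935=-0.06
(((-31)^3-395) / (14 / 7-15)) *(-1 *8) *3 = -55728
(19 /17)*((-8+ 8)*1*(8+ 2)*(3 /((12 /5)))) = 0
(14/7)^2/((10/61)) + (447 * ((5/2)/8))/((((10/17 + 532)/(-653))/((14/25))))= -1726555/24144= -71.51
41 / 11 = 3.73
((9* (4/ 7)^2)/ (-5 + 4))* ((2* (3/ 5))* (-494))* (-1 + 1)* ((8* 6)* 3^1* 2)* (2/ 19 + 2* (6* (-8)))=0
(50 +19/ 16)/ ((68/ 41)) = 33579/ 1088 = 30.86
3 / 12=1 / 4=0.25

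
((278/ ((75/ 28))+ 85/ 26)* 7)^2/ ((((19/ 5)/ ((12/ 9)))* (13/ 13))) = 2135435683969/ 10837125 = 197048.17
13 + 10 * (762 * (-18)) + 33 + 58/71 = -9735036/71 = -137113.18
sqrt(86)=9.27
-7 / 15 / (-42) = 1 / 90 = 0.01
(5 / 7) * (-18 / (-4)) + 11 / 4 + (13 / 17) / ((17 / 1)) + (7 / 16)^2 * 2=1655191 / 258944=6.39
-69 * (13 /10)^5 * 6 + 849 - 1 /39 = -1341948389 /1950000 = -688.18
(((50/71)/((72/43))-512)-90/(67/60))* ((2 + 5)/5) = -709879793/856260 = -829.05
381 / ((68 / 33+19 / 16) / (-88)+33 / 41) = 725814144 / 1462997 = 496.11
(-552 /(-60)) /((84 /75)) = 115 /14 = 8.21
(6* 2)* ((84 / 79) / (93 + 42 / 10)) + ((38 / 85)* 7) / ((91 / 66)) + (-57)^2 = 7663438249 / 2356965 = 3251.40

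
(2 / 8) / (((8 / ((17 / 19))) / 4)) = 17 / 152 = 0.11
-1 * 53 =-53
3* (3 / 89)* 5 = 45 / 89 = 0.51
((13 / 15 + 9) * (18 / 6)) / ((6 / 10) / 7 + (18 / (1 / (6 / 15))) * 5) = 1036 / 1263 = 0.82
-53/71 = -0.75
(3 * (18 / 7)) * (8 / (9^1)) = 48 / 7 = 6.86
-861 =-861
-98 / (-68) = 49 / 34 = 1.44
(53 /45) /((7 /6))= 106 /105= 1.01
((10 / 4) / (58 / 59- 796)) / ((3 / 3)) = -0.00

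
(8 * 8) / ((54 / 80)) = 2560 / 27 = 94.81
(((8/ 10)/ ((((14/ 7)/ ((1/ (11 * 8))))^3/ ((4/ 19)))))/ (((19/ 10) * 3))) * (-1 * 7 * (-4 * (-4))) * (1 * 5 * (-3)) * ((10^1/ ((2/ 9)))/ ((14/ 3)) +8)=65/ 404624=0.00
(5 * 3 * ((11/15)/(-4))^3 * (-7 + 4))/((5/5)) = 1331/4800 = 0.28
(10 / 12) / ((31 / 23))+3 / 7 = 1363 / 1302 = 1.05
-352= -352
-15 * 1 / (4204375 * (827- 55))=-3 / 649155500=-0.00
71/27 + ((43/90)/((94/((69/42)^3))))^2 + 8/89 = 130458347412137729/47962183551206400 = 2.72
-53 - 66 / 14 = -404 / 7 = -57.71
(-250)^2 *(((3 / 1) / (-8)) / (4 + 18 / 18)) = -9375 / 2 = -4687.50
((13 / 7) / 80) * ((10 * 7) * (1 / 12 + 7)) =1105 / 96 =11.51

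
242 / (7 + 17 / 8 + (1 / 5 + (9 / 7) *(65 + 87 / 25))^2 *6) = 5390000 / 1040870507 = 0.01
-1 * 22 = -22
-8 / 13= -0.62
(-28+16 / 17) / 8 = -115 / 34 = -3.38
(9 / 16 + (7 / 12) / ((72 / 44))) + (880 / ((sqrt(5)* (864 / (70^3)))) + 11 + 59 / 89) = 483749 / 38448 + 1886500* sqrt(5) / 27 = 156247.48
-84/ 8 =-21/ 2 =-10.50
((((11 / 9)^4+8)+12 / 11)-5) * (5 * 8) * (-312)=-1898191360 / 24057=-78903.91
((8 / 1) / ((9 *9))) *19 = 152 / 81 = 1.88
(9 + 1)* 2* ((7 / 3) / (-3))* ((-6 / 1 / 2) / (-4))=-35 / 3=-11.67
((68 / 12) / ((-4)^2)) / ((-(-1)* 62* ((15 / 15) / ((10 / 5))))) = 17 / 1488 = 0.01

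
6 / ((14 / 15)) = 45 / 7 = 6.43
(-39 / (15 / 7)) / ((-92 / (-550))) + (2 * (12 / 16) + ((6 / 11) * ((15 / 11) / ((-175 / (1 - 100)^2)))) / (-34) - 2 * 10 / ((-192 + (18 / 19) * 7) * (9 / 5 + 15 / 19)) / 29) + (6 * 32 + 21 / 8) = 60893729316487 / 687697196760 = 88.55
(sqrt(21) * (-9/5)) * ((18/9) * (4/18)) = -4 * sqrt(21)/5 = -3.67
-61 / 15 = -4.07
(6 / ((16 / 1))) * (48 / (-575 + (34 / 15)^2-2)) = -4050 / 128669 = -0.03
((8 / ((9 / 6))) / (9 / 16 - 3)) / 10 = -128 / 585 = -0.22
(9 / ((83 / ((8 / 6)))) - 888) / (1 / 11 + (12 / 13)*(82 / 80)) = -105379560 / 123089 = -856.12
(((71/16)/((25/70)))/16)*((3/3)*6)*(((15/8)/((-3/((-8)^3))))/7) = 213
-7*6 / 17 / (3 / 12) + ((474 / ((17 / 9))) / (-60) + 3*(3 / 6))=-1068 / 85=-12.56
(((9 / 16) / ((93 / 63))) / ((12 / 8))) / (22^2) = 63 / 120032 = 0.00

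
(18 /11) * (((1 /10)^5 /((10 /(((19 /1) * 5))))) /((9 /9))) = 171 /1100000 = 0.00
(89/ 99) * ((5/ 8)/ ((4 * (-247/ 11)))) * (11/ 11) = -445/ 71136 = -0.01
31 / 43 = 0.72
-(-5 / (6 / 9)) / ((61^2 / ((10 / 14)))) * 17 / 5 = 255 / 52094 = 0.00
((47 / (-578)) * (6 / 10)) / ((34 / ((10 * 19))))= -2679 / 9826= -0.27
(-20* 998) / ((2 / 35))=-349300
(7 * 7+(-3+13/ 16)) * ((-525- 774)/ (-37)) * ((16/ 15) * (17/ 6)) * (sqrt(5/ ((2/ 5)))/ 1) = 5513389 * sqrt(2)/ 444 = 17561.06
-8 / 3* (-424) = 3392 / 3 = 1130.67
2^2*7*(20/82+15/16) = 5425/164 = 33.08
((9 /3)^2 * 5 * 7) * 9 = 2835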